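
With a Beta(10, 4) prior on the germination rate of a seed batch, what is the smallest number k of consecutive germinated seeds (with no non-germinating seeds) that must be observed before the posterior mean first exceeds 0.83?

k = 10

After k germinated seeds and 0 non-germinating seeds the posterior is Beta(10+k, 4), with mean (10+k)/(10+4+k).
Set (10+k)/(14+k) > 0.83 and solve: k > (0.83·14 − 10)/(1 − 0.83) = 9.529.
The smallest integer exceeding 9.529 is 10, and checking k=10: (20)/(24) = 0.8333 > 0.83.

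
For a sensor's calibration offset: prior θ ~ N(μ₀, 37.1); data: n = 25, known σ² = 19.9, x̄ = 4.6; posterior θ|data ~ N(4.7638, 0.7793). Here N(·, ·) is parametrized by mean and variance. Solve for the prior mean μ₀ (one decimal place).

The posterior mean is a precision-weighted average: μ_n = (τ₀μ₀ + τ_data·x̄)/(τ₀+τ_data), with τ₀=1/σ₀² and τ_data=n/σ².
Here τ₀ = 1/37.1 = 0.026954 and τ_data = 25/19.9 = 1.256281, so τ_n = 1.283235.
Rearranging for μ₀: μ₀ = (μ_n·τ_n − τ_data·x̄)/τ₀ = (4.7638·1.283235 − 1.256281·4.6) / 0.026954 = 0.334182/0.026954 ≈ 12.4.

μ₀ = 12.4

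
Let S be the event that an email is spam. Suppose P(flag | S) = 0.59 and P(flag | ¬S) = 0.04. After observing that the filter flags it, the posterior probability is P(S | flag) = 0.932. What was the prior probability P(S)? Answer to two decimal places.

P(S) = 0.48

Bayes' rule in odds form gives O(S|E) = O(S)·[P(E|S)/P(E|¬S)], hence O(S) = O(S|E)/LR.
Posterior odds = 0.932/(1−0.932) = 13.7059. LR = 0.59/0.04 = 14.7500.
Prior odds = 13.7059/14.7500 = 0.9292, so P(S) = 0.9292/(1+0.9292) ≈ 0.48.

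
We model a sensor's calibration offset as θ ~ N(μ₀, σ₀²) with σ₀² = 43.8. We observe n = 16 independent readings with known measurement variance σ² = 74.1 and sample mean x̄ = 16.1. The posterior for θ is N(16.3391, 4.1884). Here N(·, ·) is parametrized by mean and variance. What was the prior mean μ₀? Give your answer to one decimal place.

μ₀ = 18.6

With known observation variance, the Normal–Normal posterior has precision τ_n = τ₀ + n/σ² and mean μ_n = (τ₀μ₀ + (n/σ²)x̄)/τ_n.
Here τ₀ = 1/43.8 = 0.022831 and τ_data = 16/74.1 = 0.215924, so τ_n = 0.238755.
Rearranging for μ₀: μ₀ = (μ_n·τ_n − τ_data·x̄)/τ₀ = (16.3391·0.238755 − 0.215924·16.1) / 0.022831 = 0.424665/0.022831 ≈ 18.6.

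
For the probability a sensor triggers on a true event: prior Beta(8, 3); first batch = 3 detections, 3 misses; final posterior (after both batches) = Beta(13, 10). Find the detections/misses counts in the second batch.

2 detections and 4 misses

Sequential conjugate updates are equivalent to a single update on the pooled data, so total successes = posterior α − prior α and total failures = posterior β − prior β.
Total across both batches: 13−8=5 detections, 10−3=7 misses.
Subtract the first batch: 5−3=2 detections and 7−3=4 misses.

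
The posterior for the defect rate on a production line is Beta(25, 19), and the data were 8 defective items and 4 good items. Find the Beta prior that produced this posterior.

Beta(17, 15)

Under Beta–binomial conjugacy the posterior parameters are (α+s, β+f).
So α = 25 − 8 = 17 and β = 19 − 4 = 15.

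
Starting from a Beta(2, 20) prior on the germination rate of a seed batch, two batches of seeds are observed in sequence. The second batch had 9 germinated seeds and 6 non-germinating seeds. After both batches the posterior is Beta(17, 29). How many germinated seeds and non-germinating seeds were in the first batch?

Because Beta–binomial updating is additive in the counts, the combined data contributed (α_post−α_prior, β_post−β_prior) successes and failures.
Total across both batches: 17−2=15 germinated seeds, 29−20=9 non-germinating seeds.
Subtract the second batch: 15−9=6 germinated seeds and 9−6=3 non-germinating seeds.

6 germinated seeds and 3 non-germinating seeds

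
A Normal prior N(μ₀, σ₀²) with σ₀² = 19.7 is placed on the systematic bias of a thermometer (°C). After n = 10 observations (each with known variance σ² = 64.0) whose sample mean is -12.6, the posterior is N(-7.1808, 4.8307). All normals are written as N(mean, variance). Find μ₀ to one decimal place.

With known observation variance, the Normal–Normal posterior has precision τ_n = τ₀ + n/σ² and mean μ_n = (τ₀μ₀ + (n/σ²)x̄)/τ_n.
Here τ₀ = 1/19.7 = 0.050761 and τ_data = 10/64.0 = 0.156250, so τ_n = 0.207011.
Rearranging for μ₀: μ₀ = (μ_n·τ_n − τ_data·x̄)/τ₀ = (-7.1808·0.207011 − 0.156250·-12.6) / 0.050761 = 0.482245/0.050761 ≈ 9.5.

μ₀ = 9.5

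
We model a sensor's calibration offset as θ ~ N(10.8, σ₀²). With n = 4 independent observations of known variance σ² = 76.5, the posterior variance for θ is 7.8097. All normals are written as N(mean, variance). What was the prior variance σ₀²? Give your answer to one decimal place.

σ₀² = 13.2

Posterior precision equals prior precision plus data precision: 1/σ_n² = 1/σ₀² + n/σ².
So 1/σ₀² = 1/7.8097 − 4/76.5 = 0.128046 − 0.052288 = 0.075758.
Hence σ₀² = 1/0.075758 ≈ 13.2.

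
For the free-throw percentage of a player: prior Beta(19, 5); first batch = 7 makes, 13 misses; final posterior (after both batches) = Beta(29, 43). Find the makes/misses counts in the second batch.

Because Beta–binomial updating is additive in the counts, the combined data contributed (α_post−α_prior, β_post−β_prior) successes and failures.
Total across both batches: 29−19=10 makes, 43−5=38 misses.
Subtract the first batch: 10−7=3 makes and 38−13=25 misses.

3 makes and 25 misses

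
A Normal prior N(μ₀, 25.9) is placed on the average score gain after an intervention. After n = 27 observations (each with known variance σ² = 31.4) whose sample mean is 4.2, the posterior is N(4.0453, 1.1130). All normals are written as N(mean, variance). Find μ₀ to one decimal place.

With known observation variance, the Normal–Normal posterior has precision τ_n = τ₀ + n/σ² and mean μ_n = (τ₀μ₀ + (n/σ²)x̄)/τ_n.
Here τ₀ = 1/25.9 = 0.038610 and τ_data = 27/31.4 = 0.859873, so τ_n = 0.898483.
Rearranging for μ₀: μ₀ = (μ_n·τ_n − τ_data·x̄)/τ₀ = (4.0453·0.898483 − 0.859873·4.2) / 0.038610 = 0.023167/0.038610 ≈ 0.6.

μ₀ = 0.6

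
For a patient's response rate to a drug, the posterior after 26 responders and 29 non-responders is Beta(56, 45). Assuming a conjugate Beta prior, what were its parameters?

Beta(30, 16)

Beta is conjugate to the binomial likelihood: posterior = Beta(α+s, β+f).
Subtract the data counts: 56−26=30, 45−29=16.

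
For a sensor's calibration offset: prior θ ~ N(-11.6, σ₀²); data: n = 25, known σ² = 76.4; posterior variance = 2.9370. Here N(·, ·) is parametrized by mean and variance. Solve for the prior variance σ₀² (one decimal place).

σ₀² = 75.4

Posterior precision equals prior precision plus data precision: 1/σ_n² = 1/σ₀² + n/σ².
So 1/σ₀² = 1/2.9370 − 25/76.4 = 0.340483 − 0.327225 = 0.013258.
Hence σ₀² = 1/0.013258 ≈ 75.4.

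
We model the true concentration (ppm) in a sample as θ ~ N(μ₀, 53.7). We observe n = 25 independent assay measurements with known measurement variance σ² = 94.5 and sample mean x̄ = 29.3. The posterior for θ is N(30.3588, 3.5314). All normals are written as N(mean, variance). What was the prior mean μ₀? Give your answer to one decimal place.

μ₀ = 45.4

The posterior mean is a precision-weighted average: μ_n = (τ₀μ₀ + τ_data·x̄)/(τ₀+τ_data), with τ₀=1/σ₀² and τ_data=n/σ².
Here τ₀ = 1/53.7 = 0.018622 and τ_data = 25/94.5 = 0.264550, so τ_n = 0.283172.
Rearranging for μ₀: μ₀ = (μ_n·τ_n − τ_data·x̄)/τ₀ = (30.3588·0.283172 − 0.264550·29.3) / 0.018622 = 0.845447/0.018622 ≈ 45.4.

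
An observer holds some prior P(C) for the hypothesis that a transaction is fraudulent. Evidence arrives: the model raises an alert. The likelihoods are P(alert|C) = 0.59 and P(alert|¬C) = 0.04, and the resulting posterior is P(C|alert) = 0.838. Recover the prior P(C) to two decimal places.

In odds form, posterior odds = prior odds × likelihood ratio, so prior odds = posterior odds ÷ LR.
Posterior odds = 0.838/(1−0.838) = 5.1728. LR = 0.59/0.04 = 14.7500.
Prior odds = 5.1728/14.7500 = 0.3507, so P(C) = 0.3507/(1+0.3507) ≈ 0.26.

P(C) = 0.26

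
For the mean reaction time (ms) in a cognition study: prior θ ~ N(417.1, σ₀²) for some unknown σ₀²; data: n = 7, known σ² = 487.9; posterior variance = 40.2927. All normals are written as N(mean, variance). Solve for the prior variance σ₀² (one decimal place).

σ₀² = 95.5

Posterior precision equals prior precision plus data precision: 1/σ_n² = 1/σ₀² + n/σ².
So 1/σ₀² = 1/40.2927 − 7/487.9 = 0.024818 − 0.014347 = 0.010471.
Hence σ₀² = 1/0.010471 ≈ 95.5.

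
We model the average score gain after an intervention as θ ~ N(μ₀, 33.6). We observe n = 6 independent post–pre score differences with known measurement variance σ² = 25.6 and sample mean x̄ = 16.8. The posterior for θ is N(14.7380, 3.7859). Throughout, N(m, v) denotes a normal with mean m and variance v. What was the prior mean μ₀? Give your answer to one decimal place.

μ₀ = -1.5

With known observation variance, the Normal–Normal posterior has precision τ_n = τ₀ + n/σ² and mean μ_n = (τ₀μ₀ + (n/σ²)x̄)/τ_n.
Here τ₀ = 1/33.6 = 0.029762 and τ_data = 6/25.6 = 0.234375, so τ_n = 0.264137.
Rearranging for μ₀: μ₀ = (μ_n·τ_n − τ_data·x̄)/τ₀ = (14.7380·0.264137 − 0.234375·16.8) / 0.029762 = -0.044649/0.029762 ≈ -1.5.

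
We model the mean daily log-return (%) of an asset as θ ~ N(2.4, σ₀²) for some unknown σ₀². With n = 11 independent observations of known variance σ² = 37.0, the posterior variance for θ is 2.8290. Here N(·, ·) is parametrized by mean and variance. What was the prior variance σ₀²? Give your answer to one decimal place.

σ₀² = 17.8

For the Normal–Normal model with known σ², precisions add: τ_n = τ₀ + n/σ².
So 1/σ₀² = 1/2.8290 − 11/37.0 = 0.353482 − 0.297297 = 0.056185.
Hence σ₀² = 1/0.056185 ≈ 17.8.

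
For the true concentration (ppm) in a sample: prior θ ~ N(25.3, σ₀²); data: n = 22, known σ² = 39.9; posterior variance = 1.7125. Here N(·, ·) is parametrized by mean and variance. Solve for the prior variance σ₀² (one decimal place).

σ₀² = 30.7

Posterior precision equals prior precision plus data precision: 1/σ_n² = 1/σ₀² + n/σ².
So 1/σ₀² = 1/1.7125 − 22/39.9 = 0.583942 − 0.551378 = 0.032564.
Hence σ₀² = 1/0.032564 ≈ 30.7.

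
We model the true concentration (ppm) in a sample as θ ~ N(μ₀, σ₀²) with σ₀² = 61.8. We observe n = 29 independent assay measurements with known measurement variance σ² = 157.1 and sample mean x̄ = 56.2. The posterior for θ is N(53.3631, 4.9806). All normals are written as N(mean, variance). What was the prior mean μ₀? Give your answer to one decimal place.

The posterior mean is a precision-weighted average: μ_n = (τ₀μ₀ + τ_data·x̄)/(τ₀+τ_data), with τ₀=1/σ₀² and τ_data=n/σ².
Here τ₀ = 1/61.8 = 0.016181 and τ_data = 29/157.1 = 0.184596, so τ_n = 0.200777.
Rearranging for μ₀: μ₀ = (μ_n·τ_n − τ_data·x̄)/τ₀ = (53.3631·0.200777 − 0.184596·56.2) / 0.016181 = 0.339788/0.016181 ≈ 21.0.

μ₀ = 21.0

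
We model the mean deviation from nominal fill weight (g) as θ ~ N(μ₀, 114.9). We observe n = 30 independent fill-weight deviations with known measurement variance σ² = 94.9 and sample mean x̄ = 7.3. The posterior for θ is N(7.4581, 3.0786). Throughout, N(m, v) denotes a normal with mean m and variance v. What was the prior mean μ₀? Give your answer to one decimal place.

μ₀ = 13.2

With known observation variance, the Normal–Normal posterior has precision τ_n = τ₀ + n/σ² and mean μ_n = (τ₀μ₀ + (n/σ²)x̄)/τ_n.
Here τ₀ = 1/114.9 = 0.008703 and τ_data = 30/94.9 = 0.316122, so τ_n = 0.324825.
Rearranging for μ₀: μ₀ = (μ_n·τ_n − τ_data·x̄)/τ₀ = (7.4581·0.324825 − 0.316122·7.3) / 0.008703 = 0.114887/0.008703 ≈ 13.2.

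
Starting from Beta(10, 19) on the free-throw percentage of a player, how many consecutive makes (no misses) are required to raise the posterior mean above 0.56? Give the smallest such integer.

After k makes and 0 misses the posterior is Beta(10+k, 19), with mean (10+k)/(10+19+k).
Set (10+k)/(29+k) > 0.56 and solve: k > (0.56·29 − 10)/(1 − 0.56) = 14.182.
The smallest integer exceeding 14.182 is 15, and checking k=15: (25)/(44) = 0.5682 > 0.56.

k = 15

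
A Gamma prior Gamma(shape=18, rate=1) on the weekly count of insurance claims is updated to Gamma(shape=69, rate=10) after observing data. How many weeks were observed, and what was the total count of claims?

Gamma–Poisson conjugacy: posterior shape = α + Σxᵢ, posterior rate = β + n.
Matching: Σxᵢ = 69 − 18 = 51 and n = 10 − 1 = 9.

n = 9 weeks with total 51 claims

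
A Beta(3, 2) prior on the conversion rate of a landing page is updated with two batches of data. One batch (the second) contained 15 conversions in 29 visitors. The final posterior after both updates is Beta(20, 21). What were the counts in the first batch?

2 conversions and 5 bounces

Sequential conjugate updates are equivalent to a single update on the pooled data, so total successes = posterior α − prior α and total failures = posterior β − prior β.
Total across both batches: 20−3=17 conversions, 21−2=19 bounces.
Subtract the second batch: 17−15=2 conversions and 19−14=5 bounces.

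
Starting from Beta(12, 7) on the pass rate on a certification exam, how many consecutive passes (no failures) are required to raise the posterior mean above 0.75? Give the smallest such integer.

After k passes and 0 failures the posterior is Beta(12+k, 7), with mean (12+k)/(12+7+k).
Set (12+k)/(19+k) > 0.75 and solve: k > (0.75·19 − 12)/(1 − 0.75) = 9.000.
The smallest integer exceeding 9.000 is 10, and checking k=10: (22)/(29) = 0.7586 > 0.75.

k = 10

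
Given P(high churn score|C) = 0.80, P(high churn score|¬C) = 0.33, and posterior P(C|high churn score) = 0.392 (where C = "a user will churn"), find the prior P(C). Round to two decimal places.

P(C) = 0.21

In odds form, posterior odds = prior odds × likelihood ratio, so prior odds = posterior odds ÷ LR.
Posterior odds = 0.392/(1−0.392) = 0.6447. LR = 0.80/0.33 = 2.4242.
Prior odds = 0.6447/2.4242 = 0.2659, so P(C) = 0.2659/(1+0.2659) ≈ 0.21.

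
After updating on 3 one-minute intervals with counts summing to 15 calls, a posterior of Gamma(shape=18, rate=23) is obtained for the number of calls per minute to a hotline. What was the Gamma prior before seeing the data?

A Gamma(α, β) prior (rate parametrization) on a Poisson rate with n observations summing to S gives posterior Gamma(α+S, β+n).
So α = 18 − 15 = 3 and β = 23 − 3 = 20.

Gamma(shape=3, rate=20)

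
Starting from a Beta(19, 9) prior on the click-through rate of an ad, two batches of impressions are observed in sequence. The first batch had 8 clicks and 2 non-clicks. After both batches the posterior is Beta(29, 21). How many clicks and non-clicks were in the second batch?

2 clicks and 10 non-clicks

Because Beta–binomial updating is additive in the counts, the combined data contributed (α_post−α_prior, β_post−β_prior) successes and failures.
Total across both batches: 29−19=10 clicks, 21−9=12 non-clicks.
Subtract the first batch: 10−8=2 clicks and 12−2=10 non-clicks.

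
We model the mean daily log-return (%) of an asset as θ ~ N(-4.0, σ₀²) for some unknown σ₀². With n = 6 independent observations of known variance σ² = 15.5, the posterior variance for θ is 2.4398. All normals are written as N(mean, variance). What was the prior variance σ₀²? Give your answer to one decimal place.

Posterior precision equals prior precision plus data precision: 1/σ_n² = 1/σ₀² + n/σ².
So 1/σ₀² = 1/2.4398 − 6/15.5 = 0.409870 − 0.387097 = 0.022773.
Hence σ₀² = 1/0.022773 ≈ 43.9.

σ₀² = 43.9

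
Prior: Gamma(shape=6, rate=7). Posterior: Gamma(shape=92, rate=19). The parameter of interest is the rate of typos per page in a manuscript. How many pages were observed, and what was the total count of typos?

n = 12 pages with total 86 typos

A Gamma(α, β) prior (rate parametrization) on a Poisson rate with n observations summing to S gives posterior Gamma(α+S, β+n).
Matching: Σxᵢ = 92 − 6 = 86 and n = 19 − 7 = 12.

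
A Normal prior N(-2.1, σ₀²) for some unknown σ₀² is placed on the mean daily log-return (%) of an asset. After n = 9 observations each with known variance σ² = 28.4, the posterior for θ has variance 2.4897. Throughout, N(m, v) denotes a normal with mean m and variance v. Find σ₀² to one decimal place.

Posterior precision equals prior precision plus data precision: 1/σ_n² = 1/σ₀² + n/σ².
So 1/σ₀² = 1/2.4897 − 9/28.4 = 0.401655 − 0.316901 = 0.084754.
Hence σ₀² = 1/0.084754 ≈ 11.8.

σ₀² = 11.8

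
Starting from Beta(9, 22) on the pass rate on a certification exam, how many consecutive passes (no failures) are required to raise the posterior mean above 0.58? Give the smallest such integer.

After k passes and 0 failures the posterior is Beta(9+k, 22), with mean (9+k)/(9+22+k).
Set (9+k)/(31+k) > 0.58 and solve: k > (0.58·31 − 9)/(1 − 0.58) = 21.381.
The smallest integer exceeding 21.381 is 22, and checking k=22: (31)/(53) = 0.5849 > 0.58.

k = 22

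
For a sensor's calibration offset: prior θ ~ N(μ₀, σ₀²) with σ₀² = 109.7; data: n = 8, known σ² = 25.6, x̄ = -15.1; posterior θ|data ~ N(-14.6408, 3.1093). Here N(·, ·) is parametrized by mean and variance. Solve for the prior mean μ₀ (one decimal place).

μ₀ = 1.1

The posterior mean is a precision-weighted average: μ_n = (τ₀μ₀ + τ_data·x̄)/(τ₀+τ_data), with τ₀=1/σ₀² and τ_data=n/σ².
Here τ₀ = 1/109.7 = 0.009116 and τ_data = 8/25.6 = 0.312500, so τ_n = 0.321616.
Rearranging for μ₀: μ₀ = (μ_n·τ_n − τ_data·x̄)/τ₀ = (-14.6408·0.321616 − 0.312500·-15.1) / 0.009116 = 0.010034/0.009116 ≈ 1.1.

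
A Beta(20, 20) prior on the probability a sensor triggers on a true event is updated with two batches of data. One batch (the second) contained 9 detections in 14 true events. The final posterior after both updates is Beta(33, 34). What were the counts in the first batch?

4 detections and 9 misses

Sequential conjugate updates are equivalent to a single update on the pooled data, so total successes = posterior α − prior α and total failures = posterior β − prior β.
Total across both batches: 33−20=13 detections, 34−20=14 misses.
Subtract the second batch: 13−9=4 detections and 14−5=9 misses.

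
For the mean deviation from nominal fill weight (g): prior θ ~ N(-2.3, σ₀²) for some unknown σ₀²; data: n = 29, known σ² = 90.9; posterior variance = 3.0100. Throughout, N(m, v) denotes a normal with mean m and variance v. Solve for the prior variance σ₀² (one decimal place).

Posterior precision equals prior precision plus data precision: 1/σ_n² = 1/σ₀² + n/σ².
So 1/σ₀² = 1/3.0100 − 29/90.9 = 0.332226 − 0.319032 = 0.013194.
Hence σ₀² = 1/0.013194 ≈ 75.8.

σ₀² = 75.8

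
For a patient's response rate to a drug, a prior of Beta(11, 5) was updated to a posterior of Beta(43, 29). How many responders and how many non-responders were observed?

32 responders and 24 non-responders

Under Beta–binomial conjugacy the posterior parameters are (α+s, β+f).
So s = 43 − 11 = 32 and f = 29 − 5 = 24.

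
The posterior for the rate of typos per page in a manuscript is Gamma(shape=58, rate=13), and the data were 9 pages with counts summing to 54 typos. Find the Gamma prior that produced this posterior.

Gamma–Poisson conjugacy: posterior shape = α + Σxᵢ, posterior rate = β + n.
So α = 58 − 54 = 4 and β = 13 − 9 = 4.

Gamma(shape=4, rate=4)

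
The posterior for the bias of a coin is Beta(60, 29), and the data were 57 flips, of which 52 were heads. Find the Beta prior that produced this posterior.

Beta(8, 24)

Beta is conjugate to the binomial likelihood: posterior = Beta(α+s, β+f).
So α = 60 − 52 = 8 and β = 29 − 5 = 24.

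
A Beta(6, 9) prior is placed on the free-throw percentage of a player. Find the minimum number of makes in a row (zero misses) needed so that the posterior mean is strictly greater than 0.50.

k = 4

After k makes and 0 misses the posterior is Beta(6+k, 9), with mean (6+k)/(6+9+k).
Set (6+k)/(15+k) > 0.50 and solve: k > (0.50·15 − 6)/(1 − 0.50) = 3.000.
The smallest integer exceeding 3.000 is 4.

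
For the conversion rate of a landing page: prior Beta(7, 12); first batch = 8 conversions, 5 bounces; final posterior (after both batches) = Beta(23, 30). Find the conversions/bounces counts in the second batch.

Sequential conjugate updates are equivalent to a single update on the pooled data, so total successes = posterior α − prior α and total failures = posterior β − prior β.
Total across both batches: 23−7=16 conversions, 30−12=18 bounces.
Subtract the first batch: 16−8=8 conversions and 18−5=13 bounces.

8 conversions and 13 bounces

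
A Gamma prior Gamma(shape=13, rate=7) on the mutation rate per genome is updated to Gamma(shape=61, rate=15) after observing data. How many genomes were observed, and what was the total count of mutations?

n = 8 genomes with total 48 mutations

A Gamma(α, β) prior (rate parametrization) on a Poisson rate with n observations summing to S gives posterior Gamma(α+S, β+n).
Matching: Σxᵢ = 61 − 13 = 48 and n = 15 − 7 = 8.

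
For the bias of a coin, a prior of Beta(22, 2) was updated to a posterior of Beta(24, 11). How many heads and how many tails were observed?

2 heads and 9 tails

A Beta(α, β) prior with s successes and f failures in binomial data gives a Beta(α+s, β+f) posterior.
Match parameters: s=24−22=2, f=11−2=9.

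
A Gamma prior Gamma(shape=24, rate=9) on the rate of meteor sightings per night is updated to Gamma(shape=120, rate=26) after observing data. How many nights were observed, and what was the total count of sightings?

Gamma–Poisson conjugacy: posterior shape = α + Σxᵢ, posterior rate = β + n.
Matching: Σxᵢ = 120 − 24 = 96 and n = 26 − 9 = 17.

n = 17 nights with total 96 sightings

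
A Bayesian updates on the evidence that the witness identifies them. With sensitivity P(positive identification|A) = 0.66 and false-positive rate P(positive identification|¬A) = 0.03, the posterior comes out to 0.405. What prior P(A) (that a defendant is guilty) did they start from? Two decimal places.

P(A) = 0.03

Bayes' rule in odds form gives O(A|E) = O(A)·[P(E|A)/P(E|¬A)], hence O(A) = O(A|E)/LR.
Posterior odds = 0.405/(1−0.405) = 0.6807. LR = 0.66/0.03 = 22.0000.
Prior odds = 0.6807/22.0000 = 0.0309, so P(A) = 0.0309/(1+0.0309) ≈ 0.03.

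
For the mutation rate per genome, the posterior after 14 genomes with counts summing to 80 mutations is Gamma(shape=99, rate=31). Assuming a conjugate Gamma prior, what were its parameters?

Gamma(shape=19, rate=17)

Gamma–Poisson conjugacy: posterior shape = α + Σxᵢ, posterior rate = β + n.
So α = 99 − 80 = 19 and β = 31 − 14 = 17.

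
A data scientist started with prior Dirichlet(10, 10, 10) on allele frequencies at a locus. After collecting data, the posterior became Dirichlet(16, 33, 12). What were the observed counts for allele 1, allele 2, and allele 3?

counts (6, 23, 2)

For a Dirichlet(α) prior with multinomial counts c, the posterior is Dirichlet(α + c) componentwise.
Counts are posterior − prior componentwise: 16−10=6, 33−10=23, 12−10=2.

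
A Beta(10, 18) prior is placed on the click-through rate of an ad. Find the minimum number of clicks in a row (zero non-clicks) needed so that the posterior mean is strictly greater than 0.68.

k = 29

After k clicks and 0 non-clicks the posterior is Beta(10+k, 18), with mean (10+k)/(10+18+k).
Set (10+k)/(28+k) > 0.68 and solve: k > (0.68·28 − 10)/(1 − 0.68) = 28.250.
The smallest integer exceeding 28.250 is 29, and checking k=29: (39)/(57) = 0.6842 > 0.68.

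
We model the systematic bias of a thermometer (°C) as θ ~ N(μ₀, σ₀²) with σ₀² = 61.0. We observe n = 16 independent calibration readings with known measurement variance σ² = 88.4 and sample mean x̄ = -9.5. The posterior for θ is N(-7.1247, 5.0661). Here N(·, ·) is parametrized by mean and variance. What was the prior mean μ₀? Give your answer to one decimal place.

With known observation variance, the Normal–Normal posterior has precision τ_n = τ₀ + n/σ² and mean μ_n = (τ₀μ₀ + (n/σ²)x̄)/τ_n.
Here τ₀ = 1/61.0 = 0.016393 and τ_data = 16/88.4 = 0.180995, so τ_n = 0.197388.
Rearranging for μ₀: μ₀ = (μ_n·τ_n − τ_data·x̄)/τ₀ = (-7.1247·0.197388 − 0.180995·-9.5) / 0.016393 = 0.313122/0.016393 ≈ 19.1.

μ₀ = 19.1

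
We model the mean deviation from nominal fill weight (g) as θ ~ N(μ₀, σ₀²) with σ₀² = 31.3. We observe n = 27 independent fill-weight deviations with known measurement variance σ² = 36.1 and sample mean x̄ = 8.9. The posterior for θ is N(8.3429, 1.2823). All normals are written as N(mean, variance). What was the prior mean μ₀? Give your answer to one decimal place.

μ₀ = -4.7

The posterior mean is a precision-weighted average: μ_n = (τ₀μ₀ + τ_data·x̄)/(τ₀+τ_data), with τ₀=1/σ₀² and τ_data=n/σ².
Here τ₀ = 1/31.3 = 0.031949 and τ_data = 27/36.1 = 0.747922, so τ_n = 0.779871.
Rearranging for μ₀: μ₀ = (μ_n·τ_n − τ_data·x̄)/τ₀ = (8.3429·0.779871 − 0.747922·8.9) / 0.031949 = -0.150120/0.031949 ≈ -4.7.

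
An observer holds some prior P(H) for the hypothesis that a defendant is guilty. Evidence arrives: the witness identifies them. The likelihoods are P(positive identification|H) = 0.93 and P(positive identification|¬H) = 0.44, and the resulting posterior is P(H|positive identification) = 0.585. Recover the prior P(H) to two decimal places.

P(H) = 0.40

Bayes' rule in odds form gives O(H|E) = O(H)·[P(E|H)/P(E|¬H)], hence O(H) = O(H|E)/LR.
Posterior odds = 0.585/(1−0.585) = 1.4096. LR = 0.93/0.44 = 2.1136.
Prior odds = 1.4096/2.1136 = 0.6669, so P(H) = 0.6669/(1+0.6669) ≈ 0.40.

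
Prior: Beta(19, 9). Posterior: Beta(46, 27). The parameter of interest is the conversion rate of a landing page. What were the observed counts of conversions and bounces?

27 conversions and 18 bounces

Beta is conjugate to the binomial likelihood: posterior = Beta(α+s, β+f).
So s = 46 − 19 = 27 and f = 27 − 9 = 18.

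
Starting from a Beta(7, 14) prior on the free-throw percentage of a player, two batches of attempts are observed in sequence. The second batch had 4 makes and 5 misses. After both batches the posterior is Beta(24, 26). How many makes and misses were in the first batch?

Sequential conjugate updates are equivalent to a single update on the pooled data, so total successes = posterior α − prior α and total failures = posterior β − prior β.
Total across both batches: 24−7=17 makes, 26−14=12 misses.
Subtract the second batch: 17−4=13 makes and 12−5=7 misses.

13 makes and 7 misses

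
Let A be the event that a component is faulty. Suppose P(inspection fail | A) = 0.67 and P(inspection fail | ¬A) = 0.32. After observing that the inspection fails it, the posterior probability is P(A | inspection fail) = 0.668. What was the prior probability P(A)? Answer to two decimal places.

P(A) = 0.49

In odds form, posterior odds = prior odds × likelihood ratio, so prior odds = posterior odds ÷ LR.
Posterior odds = 0.668/(1−0.668) = 2.0120. LR = 0.67/0.32 = 2.0938.
Prior odds = 2.0120/2.0938 = 0.9609, so P(A) = 0.9609/(1+0.9609) ≈ 0.49.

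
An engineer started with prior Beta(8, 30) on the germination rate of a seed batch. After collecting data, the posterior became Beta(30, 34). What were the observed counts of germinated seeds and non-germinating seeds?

22 germinated seeds and 4 non-germinating seeds

A Beta(α, β) prior with s successes and f failures in binomial data gives a Beta(α+s, β+f) posterior.
Match parameters: s=30−8=22, f=34−30=4.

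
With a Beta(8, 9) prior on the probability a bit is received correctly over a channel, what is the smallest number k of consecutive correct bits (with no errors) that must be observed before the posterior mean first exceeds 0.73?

k = 17

After k correct bits and 0 errors the posterior is Beta(8+k, 9), with mean (8+k)/(8+9+k).
Set (8+k)/(17+k) > 0.73 and solve: k > (0.73·17 − 8)/(1 − 0.73) = 16.333.
The smallest integer exceeding 16.333 is 17, and checking k=17: (25)/(34) = 0.7353 > 0.73.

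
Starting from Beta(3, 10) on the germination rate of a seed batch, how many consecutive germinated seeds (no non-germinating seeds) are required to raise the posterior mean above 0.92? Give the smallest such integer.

After k germinated seeds and 0 non-germinating seeds the posterior is Beta(3+k, 10), with mean (3+k)/(3+10+k).
Set (3+k)/(13+k) > 0.92 and solve: k > (0.92·13 − 3)/(1 − 0.92) = 112.000.
The smallest integer exceeding 112.000 is 113.

k = 113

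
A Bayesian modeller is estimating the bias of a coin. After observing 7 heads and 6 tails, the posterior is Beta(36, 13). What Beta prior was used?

Beta(29, 7)

Under Beta–binomial conjugacy the posterior parameters are (α+s, β+f).
Subtract the data counts: 36−7=29, 13−6=7.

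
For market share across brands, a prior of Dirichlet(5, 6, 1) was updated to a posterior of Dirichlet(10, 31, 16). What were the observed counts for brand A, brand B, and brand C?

counts (5, 25, 15)

For a Dirichlet(α) prior with multinomial counts c, the posterior is Dirichlet(α + c) componentwise.
Counts are posterior − prior componentwise: 10−5=5, 31−6=25, 16−1=15.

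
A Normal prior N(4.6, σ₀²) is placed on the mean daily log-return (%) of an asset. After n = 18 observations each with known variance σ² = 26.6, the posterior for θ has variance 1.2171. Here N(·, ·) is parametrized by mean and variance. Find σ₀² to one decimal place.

Posterior precision equals prior precision plus data precision: 1/σ_n² = 1/σ₀² + n/σ².
So 1/σ₀² = 1/1.2171 − 18/26.6 = 0.821625 − 0.676692 = 0.144933.
Hence σ₀² = 1/0.144933 ≈ 6.9.

σ₀² = 6.9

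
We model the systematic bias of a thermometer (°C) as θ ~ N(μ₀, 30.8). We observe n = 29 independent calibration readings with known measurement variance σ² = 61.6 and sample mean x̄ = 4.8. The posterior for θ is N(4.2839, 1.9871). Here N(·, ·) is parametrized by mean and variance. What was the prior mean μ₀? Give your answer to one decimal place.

μ₀ = -3.2

The posterior mean is a precision-weighted average: μ_n = (τ₀μ₀ + τ_data·x̄)/(τ₀+τ_data), with τ₀=1/σ₀² and τ_data=n/σ².
Here τ₀ = 1/30.8 = 0.032468 and τ_data = 29/61.6 = 0.470779, so τ_n = 0.503247.
Rearranging for μ₀: μ₀ = (μ_n·τ_n − τ_data·x̄)/τ₀ = (4.2839·0.503247 − 0.470779·4.8) / 0.032468 = -0.103879/0.032468 ≈ -3.2.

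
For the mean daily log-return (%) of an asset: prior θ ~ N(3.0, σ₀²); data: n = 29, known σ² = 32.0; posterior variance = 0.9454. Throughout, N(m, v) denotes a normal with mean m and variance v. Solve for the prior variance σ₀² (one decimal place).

σ₀² = 6.6

Posterior precision equals prior precision plus data precision: 1/σ_n² = 1/σ₀² + n/σ².
So 1/σ₀² = 1/0.9454 − 29/32.0 = 1.057753 − 0.906250 = 0.151503.
Hence σ₀² = 1/0.151503 ≈ 6.6.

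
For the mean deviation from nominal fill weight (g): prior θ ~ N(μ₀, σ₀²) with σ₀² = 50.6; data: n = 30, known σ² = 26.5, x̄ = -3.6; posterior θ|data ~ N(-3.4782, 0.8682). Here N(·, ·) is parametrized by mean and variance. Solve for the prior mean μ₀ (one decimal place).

The posterior mean is a precision-weighted average: μ_n = (τ₀μ₀ + τ_data·x̄)/(τ₀+τ_data), with τ₀=1/σ₀² and τ_data=n/σ².
Here τ₀ = 1/50.6 = 0.019763 and τ_data = 30/26.5 = 1.132075, so τ_n = 1.151838.
Rearranging for μ₀: μ₀ = (μ_n·τ_n − τ_data·x̄)/τ₀ = (-3.4782·1.151838 − 1.132075·-3.6) / 0.019763 = 0.069147/0.019763 ≈ 3.5.

μ₀ = 3.5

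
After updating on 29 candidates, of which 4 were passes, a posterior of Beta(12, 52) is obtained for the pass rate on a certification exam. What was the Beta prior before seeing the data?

Beta(8, 27)

A Beta(a, b) prior with s successes and f failures in binomial data gives a Beta(a+s, b+f) posterior.
So a = 12 − 4 = 8 and b = 52 − 25 = 27.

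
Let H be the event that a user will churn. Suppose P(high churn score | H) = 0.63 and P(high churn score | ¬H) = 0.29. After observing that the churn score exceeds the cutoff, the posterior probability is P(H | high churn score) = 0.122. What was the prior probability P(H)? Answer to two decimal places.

P(H) = 0.06

Bayes' rule in odds form gives O(H|E) = O(H)·[P(E|H)/P(E|¬H)], hence O(H) = O(H|E)/LR.
Posterior odds = 0.122/(1−0.122) = 0.1390. LR = 0.63/0.29 = 2.1724.
Prior odds = 0.1390/2.1724 = 0.0640, so P(H) = 0.0640/(1+0.0640) ≈ 0.06.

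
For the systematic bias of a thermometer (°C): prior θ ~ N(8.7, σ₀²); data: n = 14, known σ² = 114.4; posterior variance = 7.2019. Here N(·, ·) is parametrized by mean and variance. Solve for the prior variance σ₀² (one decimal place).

For the Normal–Normal model with known σ², precisions add: τ_n = τ₀ + n/σ².
So 1/σ₀² = 1/7.2019 − 14/114.4 = 0.138852 − 0.122378 = 0.016474.
Hence σ₀² = 1/0.016474 ≈ 60.7.

σ₀² = 60.7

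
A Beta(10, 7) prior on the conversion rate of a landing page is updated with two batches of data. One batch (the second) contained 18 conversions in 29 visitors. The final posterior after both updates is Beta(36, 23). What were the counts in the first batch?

Because Beta–binomial updating is additive in the counts, the combined data contributed (α_post−α_prior, β_post−β_prior) successes and failures.
Total across both batches: 36−10=26 conversions, 23−7=16 bounces.
Subtract the second batch: 26−18=8 conversions and 16−11=5 bounces.

8 conversions and 5 bounces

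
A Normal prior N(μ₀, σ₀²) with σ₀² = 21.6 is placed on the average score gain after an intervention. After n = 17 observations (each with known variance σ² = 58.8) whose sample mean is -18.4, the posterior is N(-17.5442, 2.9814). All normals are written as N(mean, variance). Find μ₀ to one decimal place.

With known observation variance, the Normal–Normal posterior has precision τ_n = τ₀ + n/σ² and mean μ_n = (τ₀μ₀ + (n/σ²)x̄)/τ_n.
Here τ₀ = 1/21.6 = 0.046296 and τ_data = 17/58.8 = 0.289116, so τ_n = 0.335412.
Rearranging for μ₀: μ₀ = (μ_n·τ_n − τ_data·x̄)/τ₀ = (-17.5442·0.335412 − 0.289116·-18.4) / 0.046296 = -0.564801/0.046296 ≈ -12.2.

μ₀ = -12.2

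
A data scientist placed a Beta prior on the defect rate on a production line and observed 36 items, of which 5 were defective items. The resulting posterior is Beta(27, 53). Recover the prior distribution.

Beta is conjugate to the binomial likelihood: posterior = Beta(α+s, β+f).
So α = 27 − 5 = 22 and β = 53 − 31 = 22.

Beta(22, 22)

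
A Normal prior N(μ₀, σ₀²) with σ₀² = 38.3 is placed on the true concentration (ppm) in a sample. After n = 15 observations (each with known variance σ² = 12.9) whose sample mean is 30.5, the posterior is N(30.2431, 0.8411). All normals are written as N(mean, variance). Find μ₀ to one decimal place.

μ₀ = 18.8

The posterior mean is a precision-weighted average: μ_n = (τ₀μ₀ + τ_data·x̄)/(τ₀+τ_data), with τ₀=1/σ₀² and τ_data=n/σ².
Here τ₀ = 1/38.3 = 0.026110 and τ_data = 15/12.9 = 1.162791, so τ_n = 1.188901.
Rearranging for μ₀: μ₀ = (μ_n·τ_n − τ_data·x̄)/τ₀ = (30.2431·1.188901 − 1.162791·30.5) / 0.026110 = 0.490926/0.026110 ≈ 18.8.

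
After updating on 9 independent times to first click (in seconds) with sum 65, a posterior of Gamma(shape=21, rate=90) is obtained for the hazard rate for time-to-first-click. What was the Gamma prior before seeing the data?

Gamma–exponential conjugacy: posterior shape = α + n, posterior rate = β + Σtᵢ.
So α = 21 − 9 = 12 and β = 90 − 65 = 25.

Gamma(shape=12, rate=25)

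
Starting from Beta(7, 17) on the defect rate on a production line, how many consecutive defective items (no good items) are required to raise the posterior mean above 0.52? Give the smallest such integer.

After k defective items and 0 good items the posterior is Beta(7+k, 17), with mean (7+k)/(7+17+k).
Set (7+k)/(24+k) > 0.52 and solve: k > (0.52·24 − 7)/(1 − 0.52) = 11.417.
The smallest integer exceeding 11.417 is 12, and checking k=12: (19)/(36) = 0.5278 > 0.52.

k = 12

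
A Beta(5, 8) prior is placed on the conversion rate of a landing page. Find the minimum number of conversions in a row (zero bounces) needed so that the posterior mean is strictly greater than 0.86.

After k conversions and 0 bounces the posterior is Beta(5+k, 8), with mean (5+k)/(5+8+k).
Set (5+k)/(13+k) > 0.86 and solve: k > (0.86·13 − 5)/(1 − 0.86) = 44.143.
The smallest integer exceeding 44.143 is 45.

k = 45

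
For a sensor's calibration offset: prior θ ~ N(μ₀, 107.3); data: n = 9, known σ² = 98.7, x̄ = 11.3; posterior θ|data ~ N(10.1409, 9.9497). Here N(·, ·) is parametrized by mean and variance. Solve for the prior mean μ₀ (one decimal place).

μ₀ = -1.2

The posterior mean is a precision-weighted average: μ_n = (τ₀μ₀ + τ_data·x̄)/(τ₀+τ_data), with τ₀=1/σ₀² and τ_data=n/σ².
Here τ₀ = 1/107.3 = 0.009320 and τ_data = 9/98.7 = 0.091185, so τ_n = 0.100505.
Rearranging for μ₀: μ₀ = (μ_n·τ_n − τ_data·x̄)/τ₀ = (10.1409·0.100505 − 0.091185·11.3) / 0.009320 = -0.011179/0.009320 ≈ -1.2.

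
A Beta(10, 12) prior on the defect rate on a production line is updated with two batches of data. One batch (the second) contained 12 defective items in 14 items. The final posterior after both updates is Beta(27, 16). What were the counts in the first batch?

5 defective items and 2 good items

Because Beta–binomial updating is additive in the counts, the combined data contributed (α_post−α_prior, β_post−β_prior) successes and failures.
Total across both batches: 27−10=17 defective items, 16−12=4 good items.
Subtract the second batch: 17−12=5 defective items and 4−2=2 good items.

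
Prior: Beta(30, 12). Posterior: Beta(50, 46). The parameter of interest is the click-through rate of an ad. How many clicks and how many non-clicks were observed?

Beta is conjugate to the binomial likelihood: posterior = Beta(a+s, b+f).
So s = 50 − 30 = 20 and f = 46 − 12 = 34.

20 clicks and 34 non-clicks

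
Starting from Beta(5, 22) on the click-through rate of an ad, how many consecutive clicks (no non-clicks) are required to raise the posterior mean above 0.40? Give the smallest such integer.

After k clicks and 0 non-clicks the posterior is Beta(5+k, 22), with mean (5+k)/(5+22+k).
Set (5+k)/(27+k) > 0.40 and solve: k > (0.40·27 − 5)/(1 − 0.40) = 9.667.
The smallest integer exceeding 9.667 is 10, and checking k=10: (15)/(37) = 0.4054 > 0.40.

k = 10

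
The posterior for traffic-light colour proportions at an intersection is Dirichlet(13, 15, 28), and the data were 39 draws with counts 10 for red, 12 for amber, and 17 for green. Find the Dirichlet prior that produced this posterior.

For a Dirichlet(α) prior with multinomial counts c, the posterior is Dirichlet(α + c) componentwise.
Subtract each count from the matching posterior parameter: 13−10=3, 15−12=3, 28−17=11.

Dirichlet(3, 3, 11)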